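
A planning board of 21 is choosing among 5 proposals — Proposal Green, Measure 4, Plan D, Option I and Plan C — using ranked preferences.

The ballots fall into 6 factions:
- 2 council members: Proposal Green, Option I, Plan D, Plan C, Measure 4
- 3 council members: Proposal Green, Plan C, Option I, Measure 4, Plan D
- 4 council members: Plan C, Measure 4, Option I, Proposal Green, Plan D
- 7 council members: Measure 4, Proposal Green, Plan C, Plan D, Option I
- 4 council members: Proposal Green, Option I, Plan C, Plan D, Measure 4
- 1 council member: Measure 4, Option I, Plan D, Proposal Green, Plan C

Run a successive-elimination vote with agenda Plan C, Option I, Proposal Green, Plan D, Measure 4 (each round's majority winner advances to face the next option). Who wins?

Round 1: Plan C vs Option I — 14–7, Plan C advances.
Round 2: Plan C vs Proposal Green — 4–17, Proposal Green advances.
Round 3: Proposal Green vs Plan D — 20–1, Proposal Green advances.
Round 4: Proposal Green vs Measure 4 — 9–12, Measure 4 advances.
The agenda winner is Measure 4.

Measure 4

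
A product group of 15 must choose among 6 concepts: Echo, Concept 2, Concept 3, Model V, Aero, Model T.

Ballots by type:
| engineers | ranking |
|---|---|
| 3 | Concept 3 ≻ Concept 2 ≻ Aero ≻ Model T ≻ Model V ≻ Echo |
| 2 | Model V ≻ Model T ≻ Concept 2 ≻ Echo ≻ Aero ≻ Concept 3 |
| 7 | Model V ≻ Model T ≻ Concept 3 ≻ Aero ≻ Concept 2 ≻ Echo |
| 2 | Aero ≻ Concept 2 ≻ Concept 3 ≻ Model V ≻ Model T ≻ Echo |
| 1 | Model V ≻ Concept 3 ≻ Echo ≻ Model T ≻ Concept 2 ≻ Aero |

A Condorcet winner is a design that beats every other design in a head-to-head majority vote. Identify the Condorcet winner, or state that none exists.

Model V

Head-to-head results (15 engineers):
Echo vs Concept 2: Concept 2, 14–1.
Echo–Concept 3: Concept 3 13–2.
Echo vs Model V: Model V, 15–0.
Echo vs Aero: Aero wins 12–3.
Echo vs Model T: Model T, 14–1.
Concept 2 vs Concept 3: Concept 3 wins 11–4.
Concept 2 vs Model V: Model V wins 10–5.
Concept 2 vs Aero: Aero wins 9–6.
Concept 2 vs Model T: Model T wins 10–5.
Concept 3 vs Model V: Model V wins 10–5.
Concept 3 vs Aero: Concept 3, 11–4.
Concept 3 vs Model T: Model T, 9–6.
Model V vs Aero: Model V, 10–5.
Model V–Model T: Model V 12–3.
Aero vs Model T: Model T wins 10–5.
Only Model V has no losses; Model V is the Condorcet winner.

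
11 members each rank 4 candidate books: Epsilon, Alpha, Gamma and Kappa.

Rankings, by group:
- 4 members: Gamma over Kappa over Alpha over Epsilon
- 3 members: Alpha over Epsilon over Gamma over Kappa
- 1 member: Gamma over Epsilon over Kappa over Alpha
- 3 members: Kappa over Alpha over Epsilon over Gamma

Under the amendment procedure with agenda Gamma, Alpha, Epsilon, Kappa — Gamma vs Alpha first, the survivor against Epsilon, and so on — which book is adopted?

Kappa

Round 1: Gamma vs Alpha — 5–6, Alpha advances.
Round 2: Alpha vs Epsilon — 10–1, Alpha advances.
Round 3: Alpha vs Kappa — 3–8, Kappa advances.
Kappa survives the agenda.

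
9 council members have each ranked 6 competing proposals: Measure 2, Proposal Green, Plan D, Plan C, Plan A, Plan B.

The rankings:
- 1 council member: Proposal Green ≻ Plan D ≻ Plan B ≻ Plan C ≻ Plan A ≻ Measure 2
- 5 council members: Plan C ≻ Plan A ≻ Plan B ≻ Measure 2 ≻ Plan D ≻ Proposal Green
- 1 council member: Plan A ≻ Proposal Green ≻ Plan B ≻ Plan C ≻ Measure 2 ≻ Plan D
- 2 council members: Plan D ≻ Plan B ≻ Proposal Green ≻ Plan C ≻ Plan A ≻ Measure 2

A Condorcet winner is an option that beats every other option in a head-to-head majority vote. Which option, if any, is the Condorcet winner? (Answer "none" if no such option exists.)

Plan C

Pairwise majorities:
Measure 2 vs Proposal Green: Measure 2 is ranked higher on 5 ballots, Proposal Green on 4. Measure 2 wins 5–4.
Measure 2 vs Plan D: 6 to 3, Measure 2.
Measure 2–Plan C: Plan C 9–0.
Measure 2 vs Plan A: Plan A wins 9–0.
Measure 2–Plan B: Plan B 9–0.
Proposal Green vs Plan D: Plan D wins 7–2.
Proposal Green vs Plan C: Plan C, 5–4.
Proposal Green vs Plan A: Plan A, 6–3.
Proposal Green vs Plan B: 1+1 = 2 for Proposal Green, 7 for Plan B — Plan B by 7–2.
Plan D vs Plan C: 1+2 = 3 for Plan D, 6 for Plan C — Plan C by 6–3.
Plan D–Plan A: Plan A 6–3.
Plan D vs Plan B: Plan B, 6–3.
Plan C vs Plan A: Plan C, 8–1.
Plan C–Plan B: Plan C 5–4.
Plan A vs Plan B: Plan A preferred on 5+1 = 6 ballots; Plan A wins 6–3.
Plan C wins every pairwise contest, so Plan C is the Condorcet winner.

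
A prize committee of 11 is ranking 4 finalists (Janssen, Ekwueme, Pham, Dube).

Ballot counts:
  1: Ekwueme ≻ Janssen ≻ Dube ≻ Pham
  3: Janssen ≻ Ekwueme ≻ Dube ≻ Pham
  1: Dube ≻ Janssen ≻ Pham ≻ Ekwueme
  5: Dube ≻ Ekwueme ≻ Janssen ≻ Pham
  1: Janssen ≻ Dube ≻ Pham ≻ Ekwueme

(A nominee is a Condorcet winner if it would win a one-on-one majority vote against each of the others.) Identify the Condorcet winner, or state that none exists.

Head-to-head results (11 jurors):
Janssen–Ekwueme: Ekwueme 6–5.
Janssen vs Pham: Janssen wins 11–0.
Janssen vs Dube: Dube, 6–5.
Ekwueme–Pham: Ekwueme 9–2.
Ekwueme vs Dube: Dube wins 7–4.
Pham–Dube: Dube 11–0.
Dube beats each of Janssen, Ekwueme, Pham — Dube is the Condorcet winner.

Dube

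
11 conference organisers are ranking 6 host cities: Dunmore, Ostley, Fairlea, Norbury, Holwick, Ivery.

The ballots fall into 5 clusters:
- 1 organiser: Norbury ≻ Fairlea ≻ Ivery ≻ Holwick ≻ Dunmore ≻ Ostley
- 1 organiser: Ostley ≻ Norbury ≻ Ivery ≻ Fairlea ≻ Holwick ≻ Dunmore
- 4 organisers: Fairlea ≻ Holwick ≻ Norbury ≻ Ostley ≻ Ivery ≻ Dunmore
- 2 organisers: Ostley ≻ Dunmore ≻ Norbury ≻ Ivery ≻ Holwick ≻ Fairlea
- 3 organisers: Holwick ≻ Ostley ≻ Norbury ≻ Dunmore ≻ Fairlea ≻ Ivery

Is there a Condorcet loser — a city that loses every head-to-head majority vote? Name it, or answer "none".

Dunmore

Pairwise majorities:
Dunmore vs Ostley: Dunmore preferred on 1 ballot; Ostley wins 10–1.
Dunmore–Fairlea: Fairlea 6–5.
Dunmore vs Norbury: 2 for Dunmore, 9 for Norbury — Norbury by 9–2.
Dunmore vs Holwick: Dunmore preferred on 2 ballots; Holwick wins 9–2.
Dunmore vs Ivery: Ivery, 6–5.
Ostley vs Fairlea: 1+2+3 = 6 for Ostley, 5 for Fairlea — Ostley by 6–5.
Ostley–Norbury: Ostley 6–5.
Ostley vs Holwick: Holwick, 8–3.
Ostley vs Ivery: Ostley wins 10–1.
Fairlea–Norbury: Norbury 7–4.
Fairlea vs Holwick: Fairlea, 6–5.
Fairlea vs Ivery: Fairlea is ranked higher on 1+4+3 = 8 ballots, Ivery on 3. Fairlea wins 8–3.
Norbury vs Holwick: Holwick wins 7–4.
Norbury–Ivery: Norbury 11–0.
Holwick vs Ivery: Holwick wins 7–4.
Only Dunmore has no wins; Dunmore is the Condorcet loser.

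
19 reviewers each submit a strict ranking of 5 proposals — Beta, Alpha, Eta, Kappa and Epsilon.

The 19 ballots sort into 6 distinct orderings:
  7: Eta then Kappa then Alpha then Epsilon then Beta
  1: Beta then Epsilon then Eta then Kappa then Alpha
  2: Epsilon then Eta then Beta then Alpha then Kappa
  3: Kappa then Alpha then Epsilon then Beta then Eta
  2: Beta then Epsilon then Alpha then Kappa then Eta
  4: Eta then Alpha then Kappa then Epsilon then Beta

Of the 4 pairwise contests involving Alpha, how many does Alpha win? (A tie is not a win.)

2

Alpha against each rival (19 reviewers):
Alpha vs Beta: Alpha is ranked higher on 7+3+4 = 14 ballots, Beta on 5. Alpha wins 14–5.
Alpha vs Eta: Eta wins 14–5.
Alpha vs Kappa: 2+2+4 = 8 for Alpha, 11 for Kappa — Kappa by 11–8.
Alpha vs Epsilon: 14 to 5, Alpha.
Alpha beats Beta, Epsilon; loses to Eta, Kappa — 2 pairwise wins.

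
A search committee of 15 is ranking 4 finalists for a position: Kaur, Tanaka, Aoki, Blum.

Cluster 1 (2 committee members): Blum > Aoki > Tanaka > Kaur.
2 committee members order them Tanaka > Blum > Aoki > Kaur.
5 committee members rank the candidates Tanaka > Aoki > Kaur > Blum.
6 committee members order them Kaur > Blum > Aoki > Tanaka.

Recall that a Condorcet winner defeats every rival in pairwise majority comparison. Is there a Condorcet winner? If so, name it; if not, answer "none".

Head-to-head results (15 committee members):
Kaur vs Tanaka: 6 for Kaur, 9 for Tanaka — Tanaka by 9–6.
Kaur–Aoki: Aoki 9–6.
Kaur vs Blum: 5+6 = 11 for Kaur, 4 for Blum — Kaur by 11–4.
Tanaka–Aoki: Aoki 8–7.
Tanaka vs Blum: 7 to 8, Blum.
Aoki vs Blum: Blum wins 10–5.
Each candidate drops at least one matchup (Kaur loses to Tanaka; Tanaka loses to Aoki; Aoki loses to Blum; Blum loses to Kaur); the cycle Kaur > Blum > Tanaka > Kaur rules out a Condorcet winner.

none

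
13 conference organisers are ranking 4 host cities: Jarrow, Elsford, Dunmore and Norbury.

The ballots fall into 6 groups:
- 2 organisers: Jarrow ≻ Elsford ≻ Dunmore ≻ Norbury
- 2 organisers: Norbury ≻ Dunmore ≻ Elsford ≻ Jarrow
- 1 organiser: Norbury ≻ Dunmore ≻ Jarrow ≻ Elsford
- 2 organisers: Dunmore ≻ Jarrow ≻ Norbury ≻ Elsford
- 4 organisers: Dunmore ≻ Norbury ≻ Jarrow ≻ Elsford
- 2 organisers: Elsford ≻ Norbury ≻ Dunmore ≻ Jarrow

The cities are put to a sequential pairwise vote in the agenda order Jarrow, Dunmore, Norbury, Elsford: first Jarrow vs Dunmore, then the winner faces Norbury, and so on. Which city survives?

Round 1: Jarrow vs Dunmore — 2–11, Dunmore advances.
Round 2: Dunmore vs Norbury — 8–5, Dunmore advances.
Round 3: Dunmore vs Elsford — 9–4, Dunmore advances.
The agenda winner is Dunmore.

Dunmore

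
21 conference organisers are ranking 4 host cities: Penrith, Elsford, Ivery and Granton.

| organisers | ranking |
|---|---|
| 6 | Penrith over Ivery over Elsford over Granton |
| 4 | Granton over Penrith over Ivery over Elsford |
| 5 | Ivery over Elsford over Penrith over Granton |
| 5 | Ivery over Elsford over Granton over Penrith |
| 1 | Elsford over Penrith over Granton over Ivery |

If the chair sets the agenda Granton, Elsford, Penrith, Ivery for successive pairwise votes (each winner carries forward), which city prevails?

Round 1: Granton vs Elsford — 4–17, Elsford advances.
Round 2: Elsford vs Penrith — 11–10, Elsford advances.
Round 3: Elsford vs Ivery — 1–20, Ivery advances.
Ivery survives the agenda.

Ivery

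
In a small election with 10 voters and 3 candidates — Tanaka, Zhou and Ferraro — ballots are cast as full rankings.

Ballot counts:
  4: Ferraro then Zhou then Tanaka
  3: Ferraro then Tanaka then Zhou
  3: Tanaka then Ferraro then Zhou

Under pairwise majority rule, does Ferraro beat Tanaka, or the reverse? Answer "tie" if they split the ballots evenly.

Ferraro

Ballots ranking Ferraro above Tanaka: 4 + 3 = 7.
Ballots ranking Tanaka above Ferraro: 10 − 7 = 3.
Ferraro wins the head-to-head 7–3.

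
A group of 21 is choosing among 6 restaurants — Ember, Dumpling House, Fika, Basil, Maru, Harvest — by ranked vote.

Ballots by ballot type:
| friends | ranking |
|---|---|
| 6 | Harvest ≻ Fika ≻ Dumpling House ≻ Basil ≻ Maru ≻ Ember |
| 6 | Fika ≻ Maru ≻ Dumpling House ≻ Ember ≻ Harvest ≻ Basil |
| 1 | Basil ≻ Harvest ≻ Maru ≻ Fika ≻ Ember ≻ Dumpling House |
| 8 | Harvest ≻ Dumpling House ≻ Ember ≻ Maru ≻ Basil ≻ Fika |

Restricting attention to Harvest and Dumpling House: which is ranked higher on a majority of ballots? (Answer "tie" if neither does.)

Harvest

Ballots ranking Harvest above Dumpling House: 6 + 1 + 8 = 15.
Ballots ranking Dumpling House above Harvest: 21 − 15 = 6.
Harvest wins the head-to-head 15–6.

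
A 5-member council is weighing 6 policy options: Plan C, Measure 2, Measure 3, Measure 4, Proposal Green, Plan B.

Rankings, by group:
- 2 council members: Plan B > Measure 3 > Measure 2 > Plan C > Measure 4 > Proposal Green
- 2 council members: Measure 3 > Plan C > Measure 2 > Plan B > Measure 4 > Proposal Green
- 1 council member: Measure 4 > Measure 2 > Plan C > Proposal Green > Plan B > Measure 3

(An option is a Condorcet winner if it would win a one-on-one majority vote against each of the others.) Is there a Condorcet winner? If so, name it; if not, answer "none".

none

Pairwise majorities:
Plan C vs Measure 2: 2 to 3, Measure 2.
Plan C vs Measure 3: Measure 3, 4–1.
Plan C vs Measure 4: 4 to 1, Plan C.
Plan C vs Proposal Green: 5 to 0, Plan C.
Plan C vs Plan B: Plan C preferred on 2+1 = 3 ballots; Plan C wins 3–2.
Measure 2 vs Measure 3: Measure 2 preferred on 1 ballot; Measure 3 wins 4–1.
Measure 2 vs Measure 4: 2+2 = 4 for Measure 2, 1 for Measure 4 — Measure 2 by 4–1.
Measure 2 vs Proposal Green: Measure 2 is ranked higher on 2+2+1 = 5 ballots, Proposal Green on 0. Measure 2 wins 5–0.
Measure 2–Plan B: Measure 2 3–2.
Measure 3 vs Measure 4: Measure 3 preferred on 2+2 = 4 ballots; Measure 3 wins 4–1.
Measure 3 vs Proposal Green: Measure 3, 4–1.
Measure 3 vs Plan B: Plan B wins 3–2.
Measure 4 vs Proposal Green: 5 to 0, Measure 4.
Measure 4–Plan B: Plan B 4–1.
Proposal Green vs Plan B: 1 for Proposal Green, 4 for Plan B — Plan B by 4–1.
Every option loses at least once (Plan C loses to Measure 2; Measure 2 loses to Measure 3; Measure 3 loses to Plan B; Measure 4 loses to Plan C; Proposal Green loses to Plan C; Plan B loses to Plan C). The majority relation contains the cycle Plan C beats Plan B beats Measure 3 beats Plan C, so there is no Condorcet winner.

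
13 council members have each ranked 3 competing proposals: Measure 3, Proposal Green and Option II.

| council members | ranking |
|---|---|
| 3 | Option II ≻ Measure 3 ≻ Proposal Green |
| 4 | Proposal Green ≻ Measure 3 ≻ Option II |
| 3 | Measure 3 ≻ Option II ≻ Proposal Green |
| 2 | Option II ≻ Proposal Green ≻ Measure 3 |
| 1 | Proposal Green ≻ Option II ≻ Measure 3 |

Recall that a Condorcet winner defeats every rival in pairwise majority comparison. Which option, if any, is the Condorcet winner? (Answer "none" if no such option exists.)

Check each pair by majority over 13 ballots:
Measure 3 vs Proposal Green: Proposal Green, 7–6.
Measure 3 vs Option II: 4+3 = 7 for Measure 3, 6 for Option II — Measure 3 by 7–6.
Proposal Green vs Option II: Option II, 8–5.
No option is unbeaten: Measure 3 loses to Proposal Green; Proposal Green loses to Option II; Option II loses to Measure 3. In particular Measure 3 > Option II > Proposal Green > Measure 3 is a majority cycle — no Condorcet winner exists.

none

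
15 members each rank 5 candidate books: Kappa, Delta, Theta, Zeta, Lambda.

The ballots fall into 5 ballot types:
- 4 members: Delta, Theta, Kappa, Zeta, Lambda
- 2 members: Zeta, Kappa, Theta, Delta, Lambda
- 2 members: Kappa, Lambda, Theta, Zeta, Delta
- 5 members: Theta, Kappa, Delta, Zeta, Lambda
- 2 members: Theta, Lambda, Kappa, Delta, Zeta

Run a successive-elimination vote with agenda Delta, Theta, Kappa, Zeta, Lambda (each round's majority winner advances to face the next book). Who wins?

Theta

Round 1: Delta vs Theta — 4–11, Theta advances.
Round 2: Theta vs Kappa — 11–4, Theta advances.
Round 3: Theta vs Zeta — 13–2, Theta advances.
Round 4: Theta vs Lambda — 13–2, Theta advances.
The agenda winner is Theta.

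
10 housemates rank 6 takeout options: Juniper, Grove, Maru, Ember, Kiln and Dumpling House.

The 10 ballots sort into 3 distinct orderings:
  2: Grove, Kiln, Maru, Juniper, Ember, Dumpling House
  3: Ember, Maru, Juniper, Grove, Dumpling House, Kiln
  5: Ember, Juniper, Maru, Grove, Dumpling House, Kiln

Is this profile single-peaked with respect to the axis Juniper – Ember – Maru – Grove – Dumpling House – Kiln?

no

Axis positions: Juniper=1, Ember=2, Maru=3, Grove=4, Dumpling House=5, Kiln=6.
Group 1: ranking walks positions 4-6-3-1-2-5; Kiln is ranked above Dumpling House even though Dumpling House lies between Kiln and the peak Grove on the axis — preferences dip and rise again. Not single-peaked.
Group 2 (peak Ember at position 2): ranking walks positions 2-3-1-4-5-6, expanding outward from the peak — single-peaked.
Group 3 (peak Ember at position 2): ranking walks positions 2-1-3-4-5-6, expanding outward from the peak — single-peaked.
Group 1 violates single-peakedness, so the profile is not single-peaked on this axis.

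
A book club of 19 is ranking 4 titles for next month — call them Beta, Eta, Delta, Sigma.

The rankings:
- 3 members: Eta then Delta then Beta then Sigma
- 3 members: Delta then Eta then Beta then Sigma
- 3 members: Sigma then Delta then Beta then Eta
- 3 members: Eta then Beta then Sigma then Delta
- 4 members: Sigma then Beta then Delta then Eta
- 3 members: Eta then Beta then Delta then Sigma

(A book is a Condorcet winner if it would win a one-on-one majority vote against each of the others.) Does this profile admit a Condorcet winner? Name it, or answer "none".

Pairwise majorities:
Beta–Eta: Eta 12–7.
Beta–Delta: Beta 10–9.
Beta vs Sigma: Beta wins 12–7.
Eta–Delta: Delta 10–9.
Eta–Sigma: Eta 12–7.
Delta vs Sigma: Sigma wins 10–9.
Each book drops at least one matchup (Beta loses to Eta; Eta loses to Delta; Delta loses to Beta; Sigma loses to Beta); the cycle Beta → Delta → Eta → Beta rules out a Condorcet winner.

none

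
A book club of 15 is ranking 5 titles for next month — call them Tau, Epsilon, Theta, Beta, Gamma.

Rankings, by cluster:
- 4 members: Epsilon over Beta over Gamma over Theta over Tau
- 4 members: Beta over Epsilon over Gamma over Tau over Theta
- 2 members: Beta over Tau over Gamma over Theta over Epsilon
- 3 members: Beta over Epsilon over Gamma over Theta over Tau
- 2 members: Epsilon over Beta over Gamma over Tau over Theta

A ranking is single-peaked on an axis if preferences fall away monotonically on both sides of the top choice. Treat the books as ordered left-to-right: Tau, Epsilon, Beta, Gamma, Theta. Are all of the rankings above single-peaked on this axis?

Axis positions: Tau=1, Epsilon=2, Beta=3, Gamma=4, Theta=5.
Cluster 1 (peak Epsilon at position 2): ranking walks positions 2-3-4-5-1, expanding outward from the peak — single-peaked.
Cluster 2 (peak Beta at position 3): ranking walks positions 3-2-4-1-5, expanding outward from the peak — single-peaked.
Cluster 3: ranking walks positions 3-1-4-5-2; Tau is ranked above Epsilon even though Epsilon lies between Tau and the peak Beta on the axis — preferences dip and rise again. Not single-peaked.
Cluster 4 (peak Beta at position 3): ranking walks positions 3-2-4-5-1, expanding outward from the peak — single-peaked.
Cluster 5 (peak Epsilon at position 2): ranking walks positions 2-3-4-1-5, expanding outward from the peak — single-peaked.
Cluster 3 violates single-peakedness, so the profile is not single-peaked on this axis.

no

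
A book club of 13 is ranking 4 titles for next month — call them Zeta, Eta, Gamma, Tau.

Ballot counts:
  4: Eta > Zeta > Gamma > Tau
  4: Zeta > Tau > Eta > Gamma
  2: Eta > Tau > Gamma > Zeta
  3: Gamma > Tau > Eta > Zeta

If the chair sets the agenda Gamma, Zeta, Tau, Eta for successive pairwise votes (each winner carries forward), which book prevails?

Round 1: Gamma vs Zeta — 5–8, Zeta advances.
Round 2: Zeta vs Tau — 8–5, Zeta advances.
Round 3: Zeta vs Eta — 4–9, Eta advances.
The agenda winner is Eta.

Eta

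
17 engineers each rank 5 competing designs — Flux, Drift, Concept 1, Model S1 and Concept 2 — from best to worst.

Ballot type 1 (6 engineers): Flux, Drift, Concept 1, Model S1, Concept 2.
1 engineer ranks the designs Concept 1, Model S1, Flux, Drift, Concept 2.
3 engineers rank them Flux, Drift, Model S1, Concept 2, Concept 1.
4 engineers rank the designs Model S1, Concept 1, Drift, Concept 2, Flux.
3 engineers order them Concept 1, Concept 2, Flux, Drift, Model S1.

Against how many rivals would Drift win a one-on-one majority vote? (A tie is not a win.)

3

Drift against each rival (17 engineers):
Drift vs Flux: 4 to 13, Flux.
Drift vs Concept 1: Drift preferred on 6+3 = 9 ballots; Drift wins 9–8.
Drift vs Model S1: 12 to 5, Drift.
Drift vs Concept 2: Drift, 14–3.
Drift beats Concept 1, Model S1, Concept 2; loses to Flux — 3 pairwise wins.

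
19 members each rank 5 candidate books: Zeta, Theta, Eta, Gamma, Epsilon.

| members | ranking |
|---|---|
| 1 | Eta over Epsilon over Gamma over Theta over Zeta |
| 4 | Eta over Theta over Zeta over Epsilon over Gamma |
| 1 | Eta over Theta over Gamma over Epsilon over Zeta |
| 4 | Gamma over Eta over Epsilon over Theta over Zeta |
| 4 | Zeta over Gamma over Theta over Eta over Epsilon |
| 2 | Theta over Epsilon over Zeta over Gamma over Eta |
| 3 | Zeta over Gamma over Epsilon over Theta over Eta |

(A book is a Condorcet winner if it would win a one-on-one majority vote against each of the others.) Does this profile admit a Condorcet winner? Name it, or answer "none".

Pairwise majorities:
Zeta vs Theta: Theta, 12–7.
Zeta–Eta: Eta 10–9.
Zeta vs Gamma: Zeta wins 13–6.
Zeta–Epsilon: Zeta 11–8.
Theta vs Eta: Eta wins 10–9.
Theta vs Gamma: Gamma wins 12–7.
Theta vs Epsilon: Theta, 11–8.
Eta–Gamma: Gamma 13–6.
Eta–Epsilon: Eta 14–5.
Gamma–Epsilon: Gamma 12–7.
No book is unbeaten: Zeta loses to Theta; Theta loses to Eta; Eta loses to Gamma; Gamma loses to Zeta; Epsilon loses to Zeta. In particular Zeta → Gamma → Theta → Zeta is a majority cycle — no Condorcet winner exists.

none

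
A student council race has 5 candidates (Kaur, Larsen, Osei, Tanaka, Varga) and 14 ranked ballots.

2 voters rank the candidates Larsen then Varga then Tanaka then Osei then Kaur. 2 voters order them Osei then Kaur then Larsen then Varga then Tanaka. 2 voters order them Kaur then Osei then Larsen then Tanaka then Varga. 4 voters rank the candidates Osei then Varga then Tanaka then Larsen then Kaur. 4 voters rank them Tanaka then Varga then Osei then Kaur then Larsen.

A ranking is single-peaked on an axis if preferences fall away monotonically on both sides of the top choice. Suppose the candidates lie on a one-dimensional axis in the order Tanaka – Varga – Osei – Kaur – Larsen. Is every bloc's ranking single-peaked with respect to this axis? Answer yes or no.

no

Axis positions: Tanaka=1, Varga=2, Osei=3, Kaur=4, Larsen=5.
Bloc 1: ranking walks positions 5-2-1-3-4; Varga is ranked above Kaur even though Kaur lies between Varga and the peak Larsen on the axis — preferences dip and rise again. Not single-peaked.
Bloc 2 (peak Osei at position 3): ranking walks positions 3-4-5-2-1, expanding outward from the peak — single-peaked.
Bloc 3: ranking walks positions 4-3-5-1-2; Tanaka is ranked above Varga even though Varga lies between Tanaka and the peak Kaur on the axis — preferences dip and rise again. Not single-peaked.
Bloc 4: ranking walks positions 3-2-1-5-4; Larsen is ranked above Kaur even though Kaur lies between Larsen and the peak Osei on the axis — preferences dip and rise again. Not single-peaked.
Bloc 5 (peak Tanaka at position 1): ranking walks positions 1-2-3-4-5, expanding outward from the peak — single-peaked.
Bloc 1 violates single-peakedness, so the profile is not single-peaked on this axis.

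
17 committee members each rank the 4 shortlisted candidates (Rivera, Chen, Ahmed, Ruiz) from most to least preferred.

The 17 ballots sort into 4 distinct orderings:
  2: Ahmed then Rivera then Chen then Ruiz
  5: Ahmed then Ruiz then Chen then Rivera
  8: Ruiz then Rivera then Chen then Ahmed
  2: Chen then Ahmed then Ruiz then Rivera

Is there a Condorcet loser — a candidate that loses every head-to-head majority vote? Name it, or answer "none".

Pairwise majorities:
Rivera vs Chen: Rivera, 10–7.
Rivera vs Ahmed: 8 for Rivera, 9 for Ahmed — Ahmed by 9–8.
Rivera vs Ruiz: Ruiz, 15–2.
Chen vs Ahmed: Chen wins 10–7.
Chen vs Ruiz: Ruiz wins 13–4.
Ahmed–Ruiz: Ahmed 9–8.
Each candidate has at least one pairwise win (Rivera beats Chen; Chen beats Ahmed; Ahmed beats Rivera; Ruiz beats Rivera) — no Condorcet loser.

none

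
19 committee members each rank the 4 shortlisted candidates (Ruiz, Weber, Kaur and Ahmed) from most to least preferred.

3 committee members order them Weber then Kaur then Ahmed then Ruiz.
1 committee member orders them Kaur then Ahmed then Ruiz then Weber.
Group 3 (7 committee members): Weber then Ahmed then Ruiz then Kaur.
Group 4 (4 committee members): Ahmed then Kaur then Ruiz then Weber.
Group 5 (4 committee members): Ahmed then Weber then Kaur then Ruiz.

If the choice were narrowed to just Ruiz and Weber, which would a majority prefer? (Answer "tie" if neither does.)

Weber

Ballots ranking Ruiz above Weber: 1 + 4 = 5.
Ballots ranking Weber above Ruiz: 19 − 5 = 14.
Weber wins the head-to-head 14–5.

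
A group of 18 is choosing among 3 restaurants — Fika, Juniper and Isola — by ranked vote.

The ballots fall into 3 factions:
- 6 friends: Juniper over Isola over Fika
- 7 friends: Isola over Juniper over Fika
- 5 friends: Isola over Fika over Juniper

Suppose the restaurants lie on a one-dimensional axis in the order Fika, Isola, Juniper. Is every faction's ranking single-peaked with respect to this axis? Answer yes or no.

yes

Axis positions: Fika=1, Isola=2, Juniper=3.
Faction 1 (peak Juniper at position 3): ranking walks positions 3-2-1, expanding outward from the peak — single-peaked.
Faction 2 (peak Isola at position 2): ranking walks positions 2-3-1, expanding outward from the peak — single-peaked.
Faction 3 (peak Isola at position 2): ranking walks positions 2-1-3, expanding outward from the peak — single-peaked.
Every ranking is single-peaked on this axis.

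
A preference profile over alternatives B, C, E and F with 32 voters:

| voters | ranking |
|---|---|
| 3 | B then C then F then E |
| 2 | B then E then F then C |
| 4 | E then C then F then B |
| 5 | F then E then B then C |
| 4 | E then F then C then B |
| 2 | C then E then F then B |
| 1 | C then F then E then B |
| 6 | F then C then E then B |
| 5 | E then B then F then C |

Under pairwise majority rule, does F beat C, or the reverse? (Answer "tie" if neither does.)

F

Ballots ranking F above C: 2 + 5 + 4 + 6 + 5 = 22.
Ballots ranking C above F: 32 − 22 = 10.
F wins the head-to-head 22–10.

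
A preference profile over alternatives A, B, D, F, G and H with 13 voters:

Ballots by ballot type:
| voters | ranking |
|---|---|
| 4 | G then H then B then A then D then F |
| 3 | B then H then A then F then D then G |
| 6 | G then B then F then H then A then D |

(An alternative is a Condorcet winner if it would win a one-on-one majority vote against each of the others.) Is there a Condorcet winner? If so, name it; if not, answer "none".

G

Pairwise majorities:
A–B: B 13–0.
A–D: A 13–0.
A–F: A 7–6.
A–G: G 10–3.
A–H: H 13–0.
B vs D: B, 13–0.
B vs F: B, 13–0.
B–G: G 10–3.
B–H: B 9–4.
D–F: F 9–4.
D–G: G 10–3.
D vs H: H wins 13–0.
F vs G: G wins 10–3.
F vs H: H, 7–6.
G vs H: G wins 10–3.
Only G has no losses; G is the Condorcet winner.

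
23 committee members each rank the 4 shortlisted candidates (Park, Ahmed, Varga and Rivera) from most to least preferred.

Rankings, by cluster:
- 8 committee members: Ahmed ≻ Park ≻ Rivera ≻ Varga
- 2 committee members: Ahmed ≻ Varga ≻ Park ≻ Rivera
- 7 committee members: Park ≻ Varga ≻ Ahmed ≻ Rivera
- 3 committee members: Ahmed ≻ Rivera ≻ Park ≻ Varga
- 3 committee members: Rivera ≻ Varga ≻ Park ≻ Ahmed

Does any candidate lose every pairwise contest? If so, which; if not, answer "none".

Pairwise majorities:
Park vs Ahmed: 10 to 13, Ahmed.
Park vs Varga: 8+7+3 = 18 for Park, 5 for Varga — Park by 18–5.
Park vs Rivera: Park is ranked higher on 8+2+7 = 17 ballots, Rivera on 6. Park wins 17–6.
Ahmed vs Varga: 13 to 10, Ahmed.
Ahmed vs Rivera: Ahmed is ranked higher on 8+2+7+3 = 20 ballots, Rivera on 3. Ahmed wins 20–3.
Varga–Rivera: Rivera 14–9.
Varga is beaten in every head-to-head and is the Condorcet loser.

Varga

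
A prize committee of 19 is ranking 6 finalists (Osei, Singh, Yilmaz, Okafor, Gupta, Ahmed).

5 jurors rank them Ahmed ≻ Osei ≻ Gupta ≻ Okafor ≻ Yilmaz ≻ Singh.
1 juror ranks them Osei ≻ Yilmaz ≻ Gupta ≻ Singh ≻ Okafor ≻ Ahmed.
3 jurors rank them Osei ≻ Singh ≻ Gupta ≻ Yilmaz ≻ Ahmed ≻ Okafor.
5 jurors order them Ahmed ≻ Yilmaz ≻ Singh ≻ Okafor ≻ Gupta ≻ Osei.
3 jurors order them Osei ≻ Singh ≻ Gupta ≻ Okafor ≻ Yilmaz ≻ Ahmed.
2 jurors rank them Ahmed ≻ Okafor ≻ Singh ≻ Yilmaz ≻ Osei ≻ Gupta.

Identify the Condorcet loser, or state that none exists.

Pairwise majorities:
Osei vs Singh: 12 to 7, Osei.
Osei vs Yilmaz: 5+1+3+3 = 12 for Osei, 7 for Yilmaz — Osei by 12–7.
Osei vs Okafor: Osei is ranked higher on 5+1+3+3 = 12 ballots, Okafor on 7. Osei wins 12–7.
Osei vs Gupta: Osei, 14–5.
Osei vs Ahmed: Osei preferred on 1+3+3 = 7 ballots; Ahmed wins 12–7.
Singh vs Yilmaz: Yilmaz wins 11–8.
Singh vs Okafor: 12 to 7, Singh.
Singh vs Gupta: 3+5+3+2 = 13 for Singh, 6 for Gupta — Singh by 13–6.
Singh vs Ahmed: Ahmed, 12–7.
Yilmaz–Okafor: Okafor 10–9.
Yilmaz vs Gupta: Yilmaz is ranked higher on 1+5+2 = 8 ballots, Gupta on 11. Gupta wins 11–8.
Yilmaz vs Ahmed: Yilmaz is ranked higher on 1+3+3 = 7 ballots, Ahmed on 12. Ahmed wins 12–7.
Okafor–Gupta: Gupta 12–7.
Okafor vs Ahmed: 4 to 15, Ahmed.
Gupta vs Ahmed: Gupta is ranked higher on 1+3+3 = 7 ballots, Ahmed on 12. Ahmed wins 12–7.
Each nominee has at least one pairwise win (Osei beats Singh; Singh beats Okafor; Yilmaz beats Singh; Okafor beats Yilmaz; Gupta beats Yilmaz; Ahmed beats Osei) — no Condorcet loser.

none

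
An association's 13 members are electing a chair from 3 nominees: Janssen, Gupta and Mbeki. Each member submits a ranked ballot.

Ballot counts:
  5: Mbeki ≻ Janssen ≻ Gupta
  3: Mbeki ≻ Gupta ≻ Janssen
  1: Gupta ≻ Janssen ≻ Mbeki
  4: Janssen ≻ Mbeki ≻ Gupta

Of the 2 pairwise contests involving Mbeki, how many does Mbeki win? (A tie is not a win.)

Mbeki against each rival (13 voters):
Mbeki vs Janssen: 5+3 = 8 for Mbeki, 5 for Janssen — Mbeki by 8–5.
Mbeki vs Gupta: Mbeki is ranked higher on 5+3+4 = 12 ballots, Gupta on 1. Mbeki wins 12–1.
Mbeki beats Janssen, Gupta — 2 pairwise wins.

2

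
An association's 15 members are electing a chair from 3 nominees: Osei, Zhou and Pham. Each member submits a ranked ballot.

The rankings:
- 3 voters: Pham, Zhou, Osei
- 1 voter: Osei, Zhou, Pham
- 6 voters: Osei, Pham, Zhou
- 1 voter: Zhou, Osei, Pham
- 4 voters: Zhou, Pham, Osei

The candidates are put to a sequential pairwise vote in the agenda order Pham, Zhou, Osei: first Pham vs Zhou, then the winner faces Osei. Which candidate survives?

Round 1: Pham vs Zhou — 9–6, Pham advances.
Round 2: Pham vs Osei — 7–8, Osei advances.
The agenda winner is Osei.

Osei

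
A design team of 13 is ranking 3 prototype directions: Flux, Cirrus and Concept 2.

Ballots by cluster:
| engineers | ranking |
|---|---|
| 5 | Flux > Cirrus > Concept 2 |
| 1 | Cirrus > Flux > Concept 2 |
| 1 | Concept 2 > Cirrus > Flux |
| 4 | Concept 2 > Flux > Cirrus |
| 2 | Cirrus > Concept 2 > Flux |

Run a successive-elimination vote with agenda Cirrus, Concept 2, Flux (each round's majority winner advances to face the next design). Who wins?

Round 1: Cirrus vs Concept 2 — 8–5, Cirrus advances.
Round 2: Cirrus vs Flux — 4–9, Flux advances.
The agenda winner is Flux.

Flux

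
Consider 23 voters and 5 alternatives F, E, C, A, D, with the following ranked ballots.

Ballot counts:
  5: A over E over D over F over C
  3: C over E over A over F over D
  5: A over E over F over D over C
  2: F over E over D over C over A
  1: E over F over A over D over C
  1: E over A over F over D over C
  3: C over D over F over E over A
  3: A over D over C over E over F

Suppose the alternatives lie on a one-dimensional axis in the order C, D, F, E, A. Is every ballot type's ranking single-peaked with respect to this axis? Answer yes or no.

no

Axis positions: C=1, D=2, F=3, E=4, A=5.
Ballot type 1: ranking walks positions 5-4-2-3-1; D is ranked above F even though F lies between D and the peak A on the axis — preferences dip and rise again. Not single-peaked.
Ballot type 2: ranking walks positions 1-4-5-3-2; E is ranked above D even though D lies between E and the peak C on the axis — preferences dip and rise again. Not single-peaked.
Ballot type 3 (peak A at position 5): ranking walks positions 5-4-3-2-1, expanding outward from the peak — single-peaked.
Ballot type 4 (peak F at position 3): ranking walks positions 3-4-2-1-5, expanding outward from the peak — single-peaked.
Ballot type 5 (peak E at position 4): ranking walks positions 4-3-5-2-1, expanding outward from the peak — single-peaked.
Ballot type 6 (peak E at position 4): ranking walks positions 4-5-3-2-1, expanding outward from the peak — single-peaked.
Ballot type 7 (peak C at position 1): ranking walks positions 1-2-3-4-5, expanding outward from the peak — single-peaked.
Ballot type 8: ranking walks positions 5-2-1-4-3; D is ranked above E even though E lies between D and the peak A on the axis — preferences dip and rise again. Not single-peaked.
Ballot type 1 violates single-peakedness, so the profile is not single-peaked on this axis.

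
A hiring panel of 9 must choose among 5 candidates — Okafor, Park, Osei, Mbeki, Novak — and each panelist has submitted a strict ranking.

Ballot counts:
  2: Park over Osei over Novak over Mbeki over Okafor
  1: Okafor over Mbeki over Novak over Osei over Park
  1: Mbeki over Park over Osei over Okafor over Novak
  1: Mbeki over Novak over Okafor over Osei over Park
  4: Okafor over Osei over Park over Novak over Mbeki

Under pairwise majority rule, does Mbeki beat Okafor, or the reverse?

Okafor

Ballots ranking Mbeki above Okafor: 2 + 1 + 1 = 4.
Ballots ranking Okafor above Mbeki: 9 − 4 = 5.
Okafor wins the head-to-head 5–4.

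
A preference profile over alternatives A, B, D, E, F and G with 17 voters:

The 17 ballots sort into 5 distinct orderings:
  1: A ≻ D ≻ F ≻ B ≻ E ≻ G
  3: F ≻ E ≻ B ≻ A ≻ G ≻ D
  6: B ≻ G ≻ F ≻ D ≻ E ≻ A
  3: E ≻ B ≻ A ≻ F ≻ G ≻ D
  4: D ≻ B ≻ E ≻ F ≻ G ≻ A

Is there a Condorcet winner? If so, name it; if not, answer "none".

Check each pair by majority over 17 ballots:
A vs B: 1 for A, 16 for B — B by 16–1.
A vs D: 1+3+3 = 7 for A, 10 for D — D by 10–7.
A vs E: E, 16–1.
A–F: F 13–4.
A vs G: A is ranked higher on 1+3+3 = 7 ballots, G on 10. G wins 10–7.
B vs D: B wins 12–5.
B vs E: 11 to 6, B.
B–F: B 13–4.
B vs G: 1+3+6+3+4 = 17 for B, 0 for G — B by 17–0.
D vs E: 1+6+4 = 11 for D, 6 for E — D by 11–6.
D vs F: 5 to 12, F.
D–G: G 12–5.
E vs F: F wins 10–7.
E vs G: E is ranked higher on 1+3+3+4 = 11 ballots, G on 6. E wins 11–6.
F vs G: 1+3+3+4 = 11 for F, 6 for G — F by 11–6.
B defeats every rival head-to-head and is the Condorcet winner.

B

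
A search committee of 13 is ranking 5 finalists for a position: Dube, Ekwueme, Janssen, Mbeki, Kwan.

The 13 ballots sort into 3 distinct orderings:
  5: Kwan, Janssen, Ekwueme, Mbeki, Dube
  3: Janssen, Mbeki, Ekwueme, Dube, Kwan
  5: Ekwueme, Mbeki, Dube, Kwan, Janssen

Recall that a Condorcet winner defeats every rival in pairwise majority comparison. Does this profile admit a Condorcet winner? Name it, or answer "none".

none

Head-to-head results (13 committee members):
Dube vs Ekwueme: Ekwueme wins 13–0.
Dube–Janssen: Janssen 8–5.
Dube vs Mbeki: Mbeki, 13–0.
Dube–Kwan: Dube 8–5.
Ekwueme vs Janssen: Janssen, 8–5.
Ekwueme–Mbeki: Ekwueme 10–3.
Ekwueme vs Kwan: Ekwueme, 8–5.
Janssen–Mbeki: Janssen 8–5.
Janssen vs Kwan: Kwan, 10–3.
Mbeki–Kwan: Mbeki 8–5.
No candidate is unbeaten: Dube loses to Ekwueme; Ekwueme loses to Janssen; Janssen loses to Kwan; Mbeki loses to Ekwueme; Kwan loses to Dube. In particular Dube → Kwan → Janssen → Dube is a majority cycle — no Condorcet winner exists.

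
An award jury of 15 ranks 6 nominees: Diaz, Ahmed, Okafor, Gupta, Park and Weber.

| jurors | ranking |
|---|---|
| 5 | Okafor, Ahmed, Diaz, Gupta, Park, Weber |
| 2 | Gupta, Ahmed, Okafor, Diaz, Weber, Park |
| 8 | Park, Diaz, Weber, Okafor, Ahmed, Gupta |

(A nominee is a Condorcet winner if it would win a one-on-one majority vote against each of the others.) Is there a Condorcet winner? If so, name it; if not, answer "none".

Head-to-head results (15 jurors):
Diaz vs Ahmed: Diaz is ranked higher on 8 ballots, Ahmed on 7. Diaz wins 8–7.
Diaz–Okafor: Diaz 8–7.
Diaz vs Gupta: Diaz, 13–2.
Diaz vs Park: 5+2 = 7 for Diaz, 8 for Park — Park by 8–7.
Diaz vs Weber: 5+2+8 = 15 for Diaz, 0 for Weber — Diaz by 15–0.
Ahmed–Okafor: Okafor 13–2.
Ahmed vs Gupta: Ahmed wins 13–2.
Ahmed vs Park: Park wins 8–7.
Ahmed vs Weber: Weber, 8–7.
Okafor vs Gupta: Okafor, 13–2.
Okafor vs Park: Okafor preferred on 5+2 = 7 ballots; Park wins 8–7.
Okafor vs Weber: Weber wins 8–7.
Gupta vs Park: Gupta is ranked higher on 5+2 = 7 ballots, Park on 8. Park wins 8–7.
Gupta vs Weber: 5+2 = 7 for Gupta, 8 for Weber — Weber by 8–7.
Park vs Weber: Park is ranked higher on 5+8 = 13 ballots, Weber on 2. Park wins 13–2.
Park defeats every rival head-to-head and is the Condorcet winner.

Park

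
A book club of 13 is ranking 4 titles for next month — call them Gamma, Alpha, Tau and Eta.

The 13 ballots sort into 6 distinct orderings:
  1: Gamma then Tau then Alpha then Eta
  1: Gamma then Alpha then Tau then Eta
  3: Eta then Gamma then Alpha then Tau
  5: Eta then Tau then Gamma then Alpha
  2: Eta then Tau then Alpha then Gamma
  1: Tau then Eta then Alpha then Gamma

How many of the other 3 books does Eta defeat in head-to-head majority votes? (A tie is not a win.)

3

Eta against each rival (13 members):
Eta vs Gamma: Eta, 11–2.
Eta vs Alpha: Eta preferred on 3+5+2+1 = 11 ballots; Eta wins 11–2.
Eta vs Tau: Eta is ranked higher on 3+5+2 = 10 ballots, Tau on 3. Eta wins 10–3.
Eta beats Gamma, Alpha, Tau — 3 pairwise wins.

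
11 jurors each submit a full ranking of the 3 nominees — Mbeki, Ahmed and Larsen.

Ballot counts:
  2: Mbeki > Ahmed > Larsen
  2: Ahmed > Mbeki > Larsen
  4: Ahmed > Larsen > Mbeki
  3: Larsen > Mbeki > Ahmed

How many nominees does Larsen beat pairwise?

1

Larsen against each rival (11 jurors):
Larsen vs Mbeki: Larsen preferred on 4+3 = 7 ballots; Larsen wins 7–4.
Larsen vs Ahmed: Ahmed wins 8–3.
Larsen beats Mbeki; loses to Ahmed — 1 pairwise win.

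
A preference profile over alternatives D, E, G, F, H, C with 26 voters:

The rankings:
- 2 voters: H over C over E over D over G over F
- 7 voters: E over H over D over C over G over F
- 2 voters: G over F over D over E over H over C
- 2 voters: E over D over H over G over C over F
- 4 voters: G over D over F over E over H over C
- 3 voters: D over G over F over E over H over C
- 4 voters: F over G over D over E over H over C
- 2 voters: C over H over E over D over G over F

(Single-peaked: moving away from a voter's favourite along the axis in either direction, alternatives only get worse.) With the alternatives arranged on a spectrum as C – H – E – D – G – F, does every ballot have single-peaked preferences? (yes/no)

Axis positions: C=1, H=2, E=3, D=4, G=5, F=6.
Bloc 1 (peak H at position 2): ranking walks positions 2-1-3-4-5-6, expanding outward from the peak — single-peaked.
Bloc 2 (peak E at position 3): ranking walks positions 3-2-4-1-5-6, expanding outward from the peak — single-peaked.
Bloc 3 (peak G at position 5): ranking walks positions 5-6-4-3-2-1, expanding outward from the peak — single-peaked.
Bloc 4 (peak E at position 3): ranking walks positions 3-4-2-5-1-6, expanding outward from the peak — single-peaked.
Bloc 5 (peak G at position 5): ranking walks positions 5-4-6-3-2-1, expanding outward from the peak — single-peaked.
Bloc 6 (peak D at position 4): ranking walks positions 4-5-6-3-2-1, expanding outward from the peak — single-peaked.
Bloc 7 (peak F at position 6): ranking walks positions 6-5-4-3-2-1, expanding outward from the peak — single-peaked.
Bloc 8 (peak C at position 1): ranking walks positions 1-2-3-4-5-6, expanding outward from the peak — single-peaked.
Every ranking is single-peaked on this axis.

yes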